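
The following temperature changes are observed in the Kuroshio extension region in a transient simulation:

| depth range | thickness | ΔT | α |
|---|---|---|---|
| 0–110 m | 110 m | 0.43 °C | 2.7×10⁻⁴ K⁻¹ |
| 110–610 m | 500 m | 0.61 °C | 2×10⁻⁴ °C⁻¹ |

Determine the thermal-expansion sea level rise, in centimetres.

7.38 cm of thermosteric rise

0–110 m: 2.7×10⁻⁴ × 110 × 0.43 = 0.012771 m
110–610 m: 500 × 0.61 × 2×10⁻⁴ = 0.06100 m
Δh = 0.012771 + 0.06100 = 0.073771 m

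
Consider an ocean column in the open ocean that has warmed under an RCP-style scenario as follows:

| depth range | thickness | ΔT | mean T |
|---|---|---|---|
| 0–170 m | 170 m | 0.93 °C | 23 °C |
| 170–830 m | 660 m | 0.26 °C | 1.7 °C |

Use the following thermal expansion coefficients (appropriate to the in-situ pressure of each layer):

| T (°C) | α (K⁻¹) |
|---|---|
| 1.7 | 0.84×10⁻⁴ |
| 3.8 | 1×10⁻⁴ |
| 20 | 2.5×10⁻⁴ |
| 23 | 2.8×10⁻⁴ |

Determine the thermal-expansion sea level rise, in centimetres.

Δh ≈ 5.9 cm

Layer 1 at 23 °C → α = 2.8×10⁻⁴ K⁻¹
Layer 2 at 1.7 °C → α = 0.84×10⁻⁴ K⁻¹
2.8×10⁻⁴ × 170 × 0.93 = 0.044268 m
Layer 2: 660 × 0.84×10⁻⁴ × 0.26 = 0.0144144 m
Δh = 0.044268 + 0.0144144 = 0.0586824 m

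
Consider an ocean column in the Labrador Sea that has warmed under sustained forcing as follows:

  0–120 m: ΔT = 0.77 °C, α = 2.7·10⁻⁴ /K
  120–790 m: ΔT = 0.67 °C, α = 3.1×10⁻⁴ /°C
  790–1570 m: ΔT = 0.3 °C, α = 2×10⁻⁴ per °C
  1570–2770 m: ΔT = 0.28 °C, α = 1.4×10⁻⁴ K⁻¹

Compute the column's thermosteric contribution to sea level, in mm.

Layer 1: 2.7×10⁻⁴ × 0.77 × 120 = 0.024948 m
670 × 3.1×10⁻⁴ × 0.67 = 0.139159 m
0.3 × 2×10⁻⁴ × 780 = 0.04680 m
Layer 4: 1200 × 1.4×10⁻⁴ × 0.28 = 0.04704 m
Δh = 0.024948 + 0.139159 + 0.04680 + 0.04704 = 0.257947 m

about 258 mm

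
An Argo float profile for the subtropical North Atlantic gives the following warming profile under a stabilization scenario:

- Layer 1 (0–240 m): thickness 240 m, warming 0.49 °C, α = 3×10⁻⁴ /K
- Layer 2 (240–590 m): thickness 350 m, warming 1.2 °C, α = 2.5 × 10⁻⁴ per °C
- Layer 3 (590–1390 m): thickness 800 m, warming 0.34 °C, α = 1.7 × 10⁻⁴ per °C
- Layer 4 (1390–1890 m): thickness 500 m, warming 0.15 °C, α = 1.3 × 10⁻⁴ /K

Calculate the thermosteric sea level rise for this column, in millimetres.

196 mm of thermosteric rise

0–240 m: 3×10⁻⁴ × 0.49 × 240 = 0.03528 m
Layer 2: 2.5×10⁻⁴ × 350 × 1.2 = 0.10500 m
0.34 × 1.7×10⁻⁴ × 800 = 0.04624 m
1390–1890 m: 1.3×10⁻⁴ × 0.15 × 500 = 0.00975 m
Δh = 0.03528 + 0.10500 + 0.04624 + 0.00975 = 0.19627 m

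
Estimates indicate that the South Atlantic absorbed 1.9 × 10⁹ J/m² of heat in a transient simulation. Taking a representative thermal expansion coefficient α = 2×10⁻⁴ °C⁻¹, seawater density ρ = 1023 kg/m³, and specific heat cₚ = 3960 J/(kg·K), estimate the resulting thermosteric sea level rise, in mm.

Δh ≈ 93.8 mm

Δh = αQ/(ρcₚ) = 2×10⁻⁴ × 1.9×10⁹ / (1023 × 3960) ≈ 0.093802 m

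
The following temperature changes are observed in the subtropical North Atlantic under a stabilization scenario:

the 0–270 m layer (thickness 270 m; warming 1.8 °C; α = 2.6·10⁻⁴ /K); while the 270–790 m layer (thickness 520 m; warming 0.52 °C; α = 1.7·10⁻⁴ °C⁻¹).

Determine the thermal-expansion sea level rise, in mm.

172 mm

Layer 1: 2.6×10⁻⁴ × 1.8 × 270 = 0.12636 m
270–790 m: 0.52 × 520 × 1.7×10⁻⁴ = 0.045968 m
Δh = 0.12636 + 0.045968 = 0.172328 m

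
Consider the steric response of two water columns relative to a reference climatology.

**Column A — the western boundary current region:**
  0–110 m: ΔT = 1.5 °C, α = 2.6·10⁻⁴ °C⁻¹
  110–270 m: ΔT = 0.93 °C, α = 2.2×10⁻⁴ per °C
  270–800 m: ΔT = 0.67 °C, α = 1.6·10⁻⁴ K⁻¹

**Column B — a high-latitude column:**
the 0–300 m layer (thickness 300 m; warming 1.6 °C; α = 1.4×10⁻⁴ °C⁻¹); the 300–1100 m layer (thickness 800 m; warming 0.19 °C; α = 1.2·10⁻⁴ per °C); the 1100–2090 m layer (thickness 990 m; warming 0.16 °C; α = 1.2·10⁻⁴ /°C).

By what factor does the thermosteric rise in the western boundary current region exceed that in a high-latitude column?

a factor of 1.27

A 0–110 m: 1.5 × 110 × 2.6×10⁻⁴ = 0.04290 m
A 110–270 m: 0.93 × 160 × 2.2×10⁻⁴ = 0.032736 m
A Layer 3: 1.6×10⁻⁴ × 0.67 × 530 = 0.056816 m
A total: 0.132452 m
B Layer 1: 1.6 × 1.4×10⁻⁴ × 300 = 0.06720 m
B 0.19 × 800 × 1.2×10⁻⁴ = 0.01824 m
B 0.16 × 1.2×10⁻⁴ × 990 = 0.019008 m
B total: 0.104448 m
Ratio: 0.132452 / 0.104448 ≈ 1.268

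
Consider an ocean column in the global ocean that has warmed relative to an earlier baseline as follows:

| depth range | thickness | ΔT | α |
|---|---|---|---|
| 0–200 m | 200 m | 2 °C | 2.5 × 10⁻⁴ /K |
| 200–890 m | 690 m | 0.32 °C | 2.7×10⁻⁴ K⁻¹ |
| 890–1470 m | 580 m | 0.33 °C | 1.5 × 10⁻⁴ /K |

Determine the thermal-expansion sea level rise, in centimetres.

19 cm

2.5×10⁻⁴ × 2 × 200 = 0.10000 m
Layer 2: 690 × 0.32 × 2.7×10⁻⁴ = 0.059616 m
890–1470 m: 0.33 × 1.5×10⁻⁴ × 580 = 0.02871 m
Δh = 0.10000 + 0.059616 + 0.02871 = 0.188326 m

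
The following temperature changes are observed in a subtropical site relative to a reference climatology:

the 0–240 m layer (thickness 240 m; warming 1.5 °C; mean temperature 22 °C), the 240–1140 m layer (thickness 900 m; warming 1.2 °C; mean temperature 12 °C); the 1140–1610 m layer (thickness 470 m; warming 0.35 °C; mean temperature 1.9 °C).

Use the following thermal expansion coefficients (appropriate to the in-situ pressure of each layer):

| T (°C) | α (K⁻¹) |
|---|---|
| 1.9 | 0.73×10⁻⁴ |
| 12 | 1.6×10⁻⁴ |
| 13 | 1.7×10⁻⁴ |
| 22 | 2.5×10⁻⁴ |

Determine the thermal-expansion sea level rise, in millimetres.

275 mm of thermosteric rise

Layer 1 at 22 °C → α = 2.5×10⁻⁴ K⁻¹
Layer 2 at 12 °C → α = 1.6×10⁻⁴ K⁻¹
Layer 3 at 1.9 °C → α = 0.73×10⁻⁴ K⁻¹
1.5 × 2.5×10⁻⁴ × 240 = 0.09000 m
240–1140 m: 900 × 1.6×10⁻⁴ × 1.2 = 0.17280 m
470 × 0.35 × 0.73×10⁻⁴ = 0.0120085 m
Δh = 0.09000 + 0.17280 + 0.0120085 = 0.2748085 m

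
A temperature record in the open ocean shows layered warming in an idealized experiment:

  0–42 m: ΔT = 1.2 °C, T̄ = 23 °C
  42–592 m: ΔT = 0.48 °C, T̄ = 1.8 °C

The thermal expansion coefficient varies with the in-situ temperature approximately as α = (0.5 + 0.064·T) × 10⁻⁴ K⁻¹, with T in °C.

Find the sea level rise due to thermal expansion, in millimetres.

Δh = 26.2 mm

Layer 1: α = (0.5 + 0.064×23)×10⁻⁴ = 1.972×10⁻⁴ K⁻¹
Layer 2: α = (0.5 + 0.064×1.8)×10⁻⁴ = 0.6152×10⁻⁴ K⁻¹
42 × 1.2 × 1.972×10⁻⁴ = 0.00993888 m
42–592 m: 0.48 × 550 × 0.6152×10⁻⁴ = 0.01624128 m
Δh = 0.00993888 + 0.01624128 = 0.02618016 m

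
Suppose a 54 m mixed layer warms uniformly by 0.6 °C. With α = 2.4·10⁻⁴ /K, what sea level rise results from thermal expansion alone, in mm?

Δh = αΔT·H = 2.4×10⁻⁴ × 0.6 × 54 = 0.007776 m

Δh = 7.78 mm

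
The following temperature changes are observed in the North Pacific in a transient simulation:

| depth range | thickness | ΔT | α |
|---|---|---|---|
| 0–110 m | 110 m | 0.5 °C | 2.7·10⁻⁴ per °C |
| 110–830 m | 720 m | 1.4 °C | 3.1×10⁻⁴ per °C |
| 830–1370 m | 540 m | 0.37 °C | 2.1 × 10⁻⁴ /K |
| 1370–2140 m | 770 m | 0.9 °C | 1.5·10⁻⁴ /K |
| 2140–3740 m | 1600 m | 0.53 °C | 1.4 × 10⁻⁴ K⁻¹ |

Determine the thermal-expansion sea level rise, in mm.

about 592 mm

Layer 1: 0.5 × 2.7×10⁻⁴ × 110 = 0.01485 m
1.4 × 3.1×10⁻⁴ × 720 = 0.31248 m
Layer 3: 2.1×10⁻⁴ × 0.37 × 540 = 0.041958 m
1.5×10⁻⁴ × 770 × 0.9 = 0.10395 m
Layer 5: 0.53 × 1.4×10⁻⁴ × 1600 = 0.11872 m
Δh = 0.01485 + 0.31248 + 0.041958 + 0.10395 + 0.11872 = 0.591958 m ≈ 592 mm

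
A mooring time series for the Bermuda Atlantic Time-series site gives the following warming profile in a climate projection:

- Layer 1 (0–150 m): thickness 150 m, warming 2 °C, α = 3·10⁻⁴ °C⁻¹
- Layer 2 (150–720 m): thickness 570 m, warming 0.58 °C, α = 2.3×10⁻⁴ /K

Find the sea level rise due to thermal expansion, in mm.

0–150 m: 3×10⁻⁴ × 150 × 2 = 0.09000 m
570 × 2.3×10⁻⁴ × 0.58 = 0.076038 m
Δh = 0.09000 + 0.076038 = 0.166038 m ≈ 166 mm

166 mm of thermosteric rise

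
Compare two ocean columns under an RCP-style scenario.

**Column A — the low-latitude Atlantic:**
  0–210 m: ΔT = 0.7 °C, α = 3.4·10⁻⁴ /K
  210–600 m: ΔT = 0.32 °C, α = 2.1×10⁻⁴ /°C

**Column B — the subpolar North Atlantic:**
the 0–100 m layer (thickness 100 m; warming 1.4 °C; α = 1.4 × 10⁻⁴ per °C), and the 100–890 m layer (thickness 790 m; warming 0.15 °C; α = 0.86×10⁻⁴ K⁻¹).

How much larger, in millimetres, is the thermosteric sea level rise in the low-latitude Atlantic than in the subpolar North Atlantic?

A Layer 1: 3.4×10⁻⁴ × 0.7 × 210 = 0.04998 m
A 210–600 m: 2.1×10⁻⁴ × 390 × 0.32 = 0.026208 m
A total: 0.076188 m
B Layer 1: 1.4 × 1.4×10⁻⁴ × 100 = 0.01960 m
B Layer 2: 790 × 0.15 × 0.86×10⁻⁴ = 0.010191 m
B total: 0.029791 m
Difference: 0.076188 − 0.029791 = 0.046397 m

46.4 mm larger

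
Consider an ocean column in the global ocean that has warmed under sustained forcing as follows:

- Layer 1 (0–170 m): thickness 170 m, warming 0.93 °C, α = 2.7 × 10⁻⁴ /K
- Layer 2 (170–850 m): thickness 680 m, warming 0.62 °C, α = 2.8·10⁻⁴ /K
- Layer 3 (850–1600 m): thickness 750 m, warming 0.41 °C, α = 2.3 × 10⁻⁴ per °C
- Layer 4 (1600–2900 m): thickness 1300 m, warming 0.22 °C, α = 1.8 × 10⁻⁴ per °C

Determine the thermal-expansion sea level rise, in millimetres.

283 mm

0.93 × 170 × 2.7×10⁻⁴ = 0.042687 m
0.62 × 680 × 2.8×10⁻⁴ = 0.118048 m
Layer 3: 750 × 2.3×10⁻⁴ × 0.41 = 0.070725 m
1300 × 0.22 × 1.8×10⁻⁴ = 0.05148 m
Δh = 0.042687 + 0.118048 + 0.070725 + 0.05148 = 0.28294 m ≈ 283 mm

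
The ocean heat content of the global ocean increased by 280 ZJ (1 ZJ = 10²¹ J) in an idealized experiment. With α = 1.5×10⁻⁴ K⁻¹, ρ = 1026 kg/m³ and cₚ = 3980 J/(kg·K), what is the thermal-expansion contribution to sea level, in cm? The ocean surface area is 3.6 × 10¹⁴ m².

Δh = 2.9 cm

Per unit area: Q = 280×10²¹ / (3.6×10¹⁴) ≈ 7.778×10⁸ J/m²
Δh = αQ/(ρcₚ) = 1.5×10⁻⁴ × 7.778×10⁸ / (1026 × 3980) ≈ 0.028571 m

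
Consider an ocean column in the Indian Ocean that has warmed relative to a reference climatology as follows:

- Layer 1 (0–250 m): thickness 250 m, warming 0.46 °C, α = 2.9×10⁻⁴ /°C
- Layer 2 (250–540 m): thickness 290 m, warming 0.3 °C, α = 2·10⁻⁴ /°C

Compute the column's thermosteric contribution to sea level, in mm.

2.9×10⁻⁴ × 0.46 × 250 = 0.03335 m
250–540 m: 2×10⁻⁴ × 290 × 0.3 = 0.01740 m
Δh = 0.03335 + 0.01740 = 0.05075 m ≈ 50.8 mm

Δh = 50.8 mm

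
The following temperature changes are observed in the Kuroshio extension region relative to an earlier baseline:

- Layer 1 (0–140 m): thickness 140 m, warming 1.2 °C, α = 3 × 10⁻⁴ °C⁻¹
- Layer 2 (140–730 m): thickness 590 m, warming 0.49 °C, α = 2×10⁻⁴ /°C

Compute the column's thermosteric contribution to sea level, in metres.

0.11 m

Layer 1: 3×10⁻⁴ × 1.2 × 140 = 0.05040 m
140–730 m: 0.49 × 2×10⁻⁴ × 590 = 0.05782 m
Δh = 0.05040 + 0.05782 = 0.10822 m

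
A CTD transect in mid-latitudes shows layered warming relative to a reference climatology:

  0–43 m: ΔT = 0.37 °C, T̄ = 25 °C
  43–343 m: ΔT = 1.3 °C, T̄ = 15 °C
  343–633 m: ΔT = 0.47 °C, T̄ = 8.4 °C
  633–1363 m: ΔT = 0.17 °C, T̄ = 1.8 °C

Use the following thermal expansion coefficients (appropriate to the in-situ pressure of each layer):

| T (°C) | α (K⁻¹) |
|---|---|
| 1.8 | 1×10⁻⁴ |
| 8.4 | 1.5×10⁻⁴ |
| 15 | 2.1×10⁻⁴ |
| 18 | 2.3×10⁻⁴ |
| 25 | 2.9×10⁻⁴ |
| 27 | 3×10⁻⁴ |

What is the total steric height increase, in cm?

Layer 1 at 25 °C → α = 2.9×10⁻⁴ K⁻¹
Layer 2 at 15 °C → α = 2.1×10⁻⁴ K⁻¹
Layer 3 at 8.4 °C → α = 1.5×10⁻⁴ K⁻¹
Layer 4 at 1.8 °C → α = 1×10⁻⁴ K⁻¹
Layer 1: 2.9×10⁻⁴ × 0.37 × 43 = 0.0046139 m
43–343 m: 2.1×10⁻⁴ × 300 × 1.3 = 0.08190 m
343–633 m: 1.5×10⁻⁴ × 0.47 × 290 = 0.020445 m
633–1363 m: 0.17 × 1×10⁻⁴ × 730 = 0.01241 m
Δh = 0.0046139 + 0.08190 + 0.020445 + 0.01241 = 0.1193689 m

Δh ≈ 12 cm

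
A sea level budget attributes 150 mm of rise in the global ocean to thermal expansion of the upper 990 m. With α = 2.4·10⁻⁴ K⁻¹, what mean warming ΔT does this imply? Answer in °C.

about 0.63 °C

ΔT = Δh/(αH) = 0.15 / (2.4×10⁻⁴ × 990) ≈ 0.6313 °C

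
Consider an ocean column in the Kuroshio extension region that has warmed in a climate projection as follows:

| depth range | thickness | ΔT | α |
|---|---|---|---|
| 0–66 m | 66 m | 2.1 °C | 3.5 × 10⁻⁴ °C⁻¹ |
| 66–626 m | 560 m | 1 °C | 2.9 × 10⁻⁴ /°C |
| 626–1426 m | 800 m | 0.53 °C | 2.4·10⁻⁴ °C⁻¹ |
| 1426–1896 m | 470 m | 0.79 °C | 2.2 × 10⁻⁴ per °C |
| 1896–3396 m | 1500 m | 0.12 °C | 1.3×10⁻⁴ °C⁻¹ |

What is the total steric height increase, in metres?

0.418 m of thermosteric rise

2.1 × 3.5×10⁻⁴ × 66 = 0.04851 m
560 × 2.9×10⁻⁴ × 1 = 0.16240 m
0.53 × 800 × 2.4×10⁻⁴ = 0.10176 m
Layer 4: 2.2×10⁻⁴ × 470 × 0.79 = 0.081686 m
1896–3396 m: 1500 × 0.12 × 1.3×10⁻⁴ = 0.02340 m
Δh = 0.04851 + 0.16240 + 0.10176 + 0.081686 + 0.02340 = 0.417756 m ≈ 0.418 m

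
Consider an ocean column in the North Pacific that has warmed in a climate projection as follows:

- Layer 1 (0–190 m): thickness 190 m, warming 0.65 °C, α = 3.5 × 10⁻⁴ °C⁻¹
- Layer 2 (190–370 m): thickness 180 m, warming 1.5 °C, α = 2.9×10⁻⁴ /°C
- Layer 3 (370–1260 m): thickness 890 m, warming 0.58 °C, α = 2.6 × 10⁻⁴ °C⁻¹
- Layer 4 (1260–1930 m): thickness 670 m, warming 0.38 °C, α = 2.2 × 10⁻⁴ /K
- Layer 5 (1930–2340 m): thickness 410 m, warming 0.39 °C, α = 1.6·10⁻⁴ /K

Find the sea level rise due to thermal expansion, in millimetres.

Layer 1: 190 × 0.65 × 3.5×10⁻⁴ = 0.043225 m
180 × 1.5 × 2.9×10⁻⁴ = 0.07830 m
0.58 × 890 × 2.6×10⁻⁴ = 0.134212 m
2.2×10⁻⁴ × 670 × 0.38 = 0.056012 m
Layer 5: 1.6×10⁻⁴ × 410 × 0.39 = 0.025584 m
Δh = 0.043225 + 0.07830 + 0.134212 + 0.056012 + 0.025584 = 0.337333 m

Δh = 337 mm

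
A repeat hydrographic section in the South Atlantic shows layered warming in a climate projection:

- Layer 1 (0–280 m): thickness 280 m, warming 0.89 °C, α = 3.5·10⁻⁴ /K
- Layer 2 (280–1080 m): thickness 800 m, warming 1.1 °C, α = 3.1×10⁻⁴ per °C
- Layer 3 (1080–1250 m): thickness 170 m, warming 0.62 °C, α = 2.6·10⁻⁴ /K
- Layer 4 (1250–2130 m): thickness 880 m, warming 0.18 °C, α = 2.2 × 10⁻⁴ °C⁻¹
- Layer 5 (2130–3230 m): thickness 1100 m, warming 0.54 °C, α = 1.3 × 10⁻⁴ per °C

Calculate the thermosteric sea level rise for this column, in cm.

Layer 1: 0.89 × 280 × 3.5×10⁻⁴ = 0.08722 m
1.1 × 800 × 3.1×10⁻⁴ = 0.27280 m
Layer 3: 170 × 0.62 × 2.6×10⁻⁴ = 0.027404 m
2.2×10⁻⁴ × 880 × 0.18 = 0.034848 m
Layer 5: 1.3×10⁻⁴ × 1100 × 0.54 = 0.07722 m
Δh = 0.08722 + 0.27280 + 0.027404 + 0.034848 + 0.07722 = 0.499492 m

Δh ≈ 49.9 cm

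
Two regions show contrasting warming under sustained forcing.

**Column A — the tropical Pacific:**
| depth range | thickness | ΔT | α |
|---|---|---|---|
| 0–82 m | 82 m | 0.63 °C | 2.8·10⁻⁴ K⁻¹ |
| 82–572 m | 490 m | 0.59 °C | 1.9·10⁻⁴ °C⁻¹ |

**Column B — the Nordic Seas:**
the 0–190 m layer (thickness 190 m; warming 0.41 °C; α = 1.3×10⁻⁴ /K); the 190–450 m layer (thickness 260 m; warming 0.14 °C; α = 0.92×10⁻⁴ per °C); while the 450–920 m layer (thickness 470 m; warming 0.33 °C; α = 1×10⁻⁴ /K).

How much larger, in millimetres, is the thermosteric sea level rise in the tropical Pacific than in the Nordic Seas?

40.4 mm

A 0–82 m: 0.63 × 82 × 2.8×10⁻⁴ = 0.0144648 m
A Layer 2: 490 × 1.9×10⁻⁴ × 0.59 = 0.054929 m
A total: 0.0693938 m
B Layer 1: 0.41 × 1.3×10⁻⁴ × 190 = 0.010127 m
B 190–450 m: 0.14 × 260 × 0.92×10⁻⁴ = 0.0033488 m
B 470 × 0.33 × 1×10⁻⁴ = 0.01551 m
B total: 0.0289858 m
Difference: 0.0693938 − 0.0289858 = 0.040408 m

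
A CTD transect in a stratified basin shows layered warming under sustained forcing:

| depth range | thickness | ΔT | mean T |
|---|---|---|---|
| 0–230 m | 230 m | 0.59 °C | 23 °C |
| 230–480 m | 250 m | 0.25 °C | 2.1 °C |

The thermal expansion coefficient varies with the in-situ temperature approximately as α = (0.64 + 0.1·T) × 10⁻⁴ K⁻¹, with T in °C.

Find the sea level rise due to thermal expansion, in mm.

Layer 1: α = (0.64 + 0.1×23)×10⁻⁴ = 2.94×10⁻⁴ K⁻¹
Layer 2: α = (0.64 + 0.1×2.1)×10⁻⁴ = 0.85×10⁻⁴ K⁻¹
230 × 2.94×10⁻⁴ × 0.59 = 0.0398958 m
230–480 m: 250 × 0.85×10⁻⁴ × 0.25 = 0.0053125 m
Δh = 0.0398958 + 0.0053125 = 0.0452083 m ≈ 45 mm

45 mm of thermosteric rise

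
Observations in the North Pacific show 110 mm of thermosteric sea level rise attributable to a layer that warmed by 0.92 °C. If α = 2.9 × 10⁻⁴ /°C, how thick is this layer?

H = Δh/(αΔT) = 0.11 / (2.9×10⁻⁴ × 0.92) ≈ 412.3 m

H ≈ 412 m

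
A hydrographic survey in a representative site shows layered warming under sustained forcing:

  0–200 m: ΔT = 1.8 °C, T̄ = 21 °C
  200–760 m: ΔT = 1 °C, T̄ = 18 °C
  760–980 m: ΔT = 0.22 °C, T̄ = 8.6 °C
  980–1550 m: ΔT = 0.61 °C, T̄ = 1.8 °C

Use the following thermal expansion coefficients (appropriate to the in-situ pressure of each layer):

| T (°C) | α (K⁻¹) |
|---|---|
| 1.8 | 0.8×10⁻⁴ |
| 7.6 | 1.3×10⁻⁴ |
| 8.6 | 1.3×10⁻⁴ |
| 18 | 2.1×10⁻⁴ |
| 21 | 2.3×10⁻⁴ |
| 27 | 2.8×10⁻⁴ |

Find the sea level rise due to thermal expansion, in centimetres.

Δh ≈ 23 cm

Layer 1 at 21 °C → α = 2.3×10⁻⁴ K⁻¹
Layer 2 at 18 °C → α = 2.1×10⁻⁴ K⁻¹
Layer 3 at 8.6 °C → α = 1.3×10⁻⁴ K⁻¹
Layer 4 at 1.8 °C → α = 0.8×10⁻⁴ K⁻¹
Layer 1: 1.8 × 200 × 2.3×10⁻⁴ = 0.08280 m
Layer 2: 560 × 2.1×10⁻⁴ × 1 = 0.11760 m
Layer 3: 0.22 × 220 × 1.3×10⁻⁴ = 0.006292 m
0.8×10⁻⁴ × 0.61 × 570 = 0.027816 m
Δh = 0.08280 + 0.11760 + 0.006292 + 0.027816 = 0.234508 m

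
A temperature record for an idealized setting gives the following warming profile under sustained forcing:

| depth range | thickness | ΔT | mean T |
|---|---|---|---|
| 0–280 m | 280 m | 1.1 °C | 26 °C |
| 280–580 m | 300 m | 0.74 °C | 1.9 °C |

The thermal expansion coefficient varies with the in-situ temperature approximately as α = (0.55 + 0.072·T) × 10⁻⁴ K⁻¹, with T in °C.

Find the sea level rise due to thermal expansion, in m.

Layer 1: α = (0.55 + 0.072×26)×10⁻⁴ = 2.422×10⁻⁴ K⁻¹
Layer 2: α = (0.55 + 0.072×1.9)×10⁻⁴ = 0.6868×10⁻⁴ K⁻¹
Layer 1: 1.1 × 280 × 2.422×10⁻⁴ = 0.0745976 m
Layer 2: 300 × 0.74 × 0.6868×10⁻⁴ = 0.01524696 m
Δh = 0.0745976 + 0.01524696 = 0.08984456 m ≈ 0.090 m

about 0.090 m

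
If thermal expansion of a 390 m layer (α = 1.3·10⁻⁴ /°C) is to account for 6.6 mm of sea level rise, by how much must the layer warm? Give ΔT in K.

ΔT = Δh/(αH) = 0.0066 / (1.3×10⁻⁴ × 390) ≈ 0.1302 K

about 0.130 K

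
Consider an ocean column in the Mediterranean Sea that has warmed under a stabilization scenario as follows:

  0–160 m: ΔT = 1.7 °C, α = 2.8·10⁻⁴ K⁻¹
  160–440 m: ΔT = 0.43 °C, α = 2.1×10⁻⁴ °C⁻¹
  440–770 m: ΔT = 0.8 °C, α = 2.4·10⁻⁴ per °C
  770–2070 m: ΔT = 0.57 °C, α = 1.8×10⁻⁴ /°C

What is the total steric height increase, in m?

160 × 2.8×10⁻⁴ × 1.7 = 0.07616 m
0.43 × 280 × 2.1×10⁻⁴ = 0.025284 m
330 × 2.4×10⁻⁴ × 0.8 = 0.06336 m
Layer 4: 1300 × 1.8×10⁻⁴ × 0.57 = 0.13338 m
Δh = 0.07616 + 0.025284 + 0.06336 + 0.13338 = 0.298184 m

Δh ≈ 0.298 m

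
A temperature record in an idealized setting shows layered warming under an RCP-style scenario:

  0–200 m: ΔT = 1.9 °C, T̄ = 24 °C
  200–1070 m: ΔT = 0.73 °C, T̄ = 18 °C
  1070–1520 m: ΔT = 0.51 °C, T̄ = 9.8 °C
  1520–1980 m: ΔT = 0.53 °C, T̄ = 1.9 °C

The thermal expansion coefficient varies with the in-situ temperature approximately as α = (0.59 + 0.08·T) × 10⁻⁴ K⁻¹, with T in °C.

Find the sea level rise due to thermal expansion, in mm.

274 mm of thermosteric rise

Layer 1: α = (0.59 + 0.08×24)×10⁻⁴ = 2.51×10⁻⁴ K⁻¹
Layer 2: α = (0.59 + 0.08×18)×10⁻⁴ = 2.03×10⁻⁴ K⁻¹
Layer 3: α = (0.59 + 0.08×9.8)×10⁻⁴ = 1.374×10⁻⁴ K⁻¹
Layer 4: α = (0.59 + 0.08×1.9)×10⁻⁴ = 0.742×10⁻⁴ K⁻¹
Layer 1: 2.51×10⁻⁴ × 200 × 1.9 = 0.09538 m
200–1070 m: 0.73 × 2.03×10⁻⁴ × 870 = 0.1289253 m
1070–1520 m: 0.51 × 1.374×10⁻⁴ × 450 = 0.0315333 m
460 × 0.53 × 0.742×10⁻⁴ = 0.01808996 m
Δh = 0.09538 + 0.1289253 + 0.0315333 + 0.01808996 = 0.27392856 m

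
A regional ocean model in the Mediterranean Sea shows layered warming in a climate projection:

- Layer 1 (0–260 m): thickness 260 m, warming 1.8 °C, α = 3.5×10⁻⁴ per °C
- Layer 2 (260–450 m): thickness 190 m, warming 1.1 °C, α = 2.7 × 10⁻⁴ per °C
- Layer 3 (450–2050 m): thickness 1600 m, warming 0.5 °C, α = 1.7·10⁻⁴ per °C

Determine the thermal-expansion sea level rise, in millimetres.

about 356 mm

Layer 1: 1.8 × 3.5×10⁻⁴ × 260 = 0.16380 m
260–450 m: 2.7×10⁻⁴ × 1.1 × 190 = 0.05643 m
1600 × 0.5 × 1.7×10⁻⁴ = 0.13600 m
Δh = 0.16380 + 0.05643 + 0.13600 = 0.35623 m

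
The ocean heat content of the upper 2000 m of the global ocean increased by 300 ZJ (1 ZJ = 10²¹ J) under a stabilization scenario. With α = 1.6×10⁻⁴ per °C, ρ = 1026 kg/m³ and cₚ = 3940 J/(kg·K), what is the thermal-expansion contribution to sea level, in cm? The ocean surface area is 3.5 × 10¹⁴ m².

Per unit area: Q = 300×10²¹ / (3.5×10¹⁴) ≈ 8.571×10⁸ J/m²
Δh = αQ/(ρcₚ) = 1.6×10⁻⁴ × 8.571×10⁸ / (1026 × 3940) ≈ 0.033924 m

3.4 cm of thermosteric rise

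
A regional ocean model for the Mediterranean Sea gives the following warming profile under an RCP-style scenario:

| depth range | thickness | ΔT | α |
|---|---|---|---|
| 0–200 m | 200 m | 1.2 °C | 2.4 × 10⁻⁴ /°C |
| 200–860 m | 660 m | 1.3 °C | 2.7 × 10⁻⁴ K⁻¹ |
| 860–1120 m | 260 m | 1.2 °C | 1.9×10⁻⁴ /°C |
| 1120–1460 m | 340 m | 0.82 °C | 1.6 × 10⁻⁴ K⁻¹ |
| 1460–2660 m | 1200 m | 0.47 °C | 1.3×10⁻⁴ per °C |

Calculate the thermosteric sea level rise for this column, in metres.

about 0.466 m

Layer 1: 2.4×10⁻⁴ × 200 × 1.2 = 0.05760 m
660 × 1.3 × 2.7×10⁻⁴ = 0.23166 m
Layer 3: 1.2 × 1.9×10⁻⁴ × 260 = 0.05928 m
0.82 × 340 × 1.6×10⁻⁴ = 0.044608 m
1200 × 1.3×10⁻⁴ × 0.47 = 0.07332 m
Δh = 0.05760 + 0.23166 + 0.05928 + 0.044608 + 0.07332 = 0.466468 m ≈ 0.466 m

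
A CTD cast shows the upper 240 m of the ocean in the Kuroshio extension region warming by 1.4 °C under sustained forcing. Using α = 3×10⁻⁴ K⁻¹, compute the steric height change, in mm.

Δh ≈ 100 mm

Δh = αΔT·H = 3×10⁻⁴ × 1.4 × 240 = 0.10080 m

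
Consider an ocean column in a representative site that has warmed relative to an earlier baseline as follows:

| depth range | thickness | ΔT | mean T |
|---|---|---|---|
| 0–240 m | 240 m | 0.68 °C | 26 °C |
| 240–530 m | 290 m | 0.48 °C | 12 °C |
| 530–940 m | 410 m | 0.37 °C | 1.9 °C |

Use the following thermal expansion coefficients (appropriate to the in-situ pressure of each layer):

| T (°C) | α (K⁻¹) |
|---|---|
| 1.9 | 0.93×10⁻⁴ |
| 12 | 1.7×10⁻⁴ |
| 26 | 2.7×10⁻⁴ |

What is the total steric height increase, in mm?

Layer 1 at 26 °C → α = 2.7×10⁻⁴ K⁻¹
Layer 2 at 12 °C → α = 1.7×10⁻⁴ K⁻¹
Layer 3 at 1.9 °C → α = 0.93×10⁻⁴ K⁻¹
0–240 m: 0.68 × 2.7×10⁻⁴ × 240 = 0.044064 m
Layer 2: 0.48 × 1.7×10⁻⁴ × 290 = 0.023664 m
Layer 3: 0.37 × 410 × 0.93×10⁻⁴ = 0.0141081 m
Δh = 0.044064 + 0.023664 + 0.0141081 = 0.0818361 m

Δh ≈ 82 mm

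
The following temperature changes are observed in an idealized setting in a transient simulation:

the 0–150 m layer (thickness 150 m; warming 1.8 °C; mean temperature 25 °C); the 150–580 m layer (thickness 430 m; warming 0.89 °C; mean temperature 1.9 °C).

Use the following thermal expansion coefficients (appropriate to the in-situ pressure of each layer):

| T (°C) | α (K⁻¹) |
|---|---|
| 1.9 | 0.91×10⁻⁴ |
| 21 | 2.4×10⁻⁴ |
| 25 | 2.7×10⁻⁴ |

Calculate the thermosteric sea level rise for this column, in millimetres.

Layer 1 at 25 °C → α = 2.7×10⁻⁴ K⁻¹
Layer 2 at 1.9 °C → α = 0.91×10⁻⁴ K⁻¹
Layer 1: 150 × 1.8 × 2.7×10⁻⁴ = 0.07290 m
0.91×10⁻⁴ × 0.89 × 430 = 0.0348257 m
Δh = 0.07290 + 0.0348257 = 0.1077257 m

Δh ≈ 108 mm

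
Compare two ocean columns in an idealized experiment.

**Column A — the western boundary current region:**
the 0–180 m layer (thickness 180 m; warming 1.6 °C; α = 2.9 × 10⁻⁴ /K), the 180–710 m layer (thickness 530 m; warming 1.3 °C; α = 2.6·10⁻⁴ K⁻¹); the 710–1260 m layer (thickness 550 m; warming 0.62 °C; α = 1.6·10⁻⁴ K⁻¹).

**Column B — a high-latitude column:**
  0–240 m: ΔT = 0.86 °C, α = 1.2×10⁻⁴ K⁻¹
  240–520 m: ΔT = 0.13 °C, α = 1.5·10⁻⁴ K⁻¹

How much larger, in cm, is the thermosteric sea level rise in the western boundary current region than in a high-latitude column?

A Layer 1: 1.6 × 180 × 2.9×10⁻⁴ = 0.08352 m
A 530 × 2.6×10⁻⁴ × 1.3 = 0.17914 m
A 710–1260 m: 550 × 1.6×10⁻⁴ × 0.62 = 0.05456 m
A total: 0.31722 m
B 0.86 × 1.2×10⁻⁴ × 240 = 0.024768 m
B Layer 2: 280 × 0.13 × 1.5×10⁻⁴ = 0.00546 m
B total: 0.030228 m
Difference: 0.31722 − 0.030228 = 0.286992 m

29 cm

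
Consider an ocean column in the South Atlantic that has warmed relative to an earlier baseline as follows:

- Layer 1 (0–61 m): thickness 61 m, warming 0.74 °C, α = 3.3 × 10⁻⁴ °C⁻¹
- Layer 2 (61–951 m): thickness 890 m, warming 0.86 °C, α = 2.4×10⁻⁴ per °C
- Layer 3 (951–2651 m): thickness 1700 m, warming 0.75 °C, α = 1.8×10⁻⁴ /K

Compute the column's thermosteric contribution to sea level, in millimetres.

428 mm of thermosteric rise

Layer 1: 3.3×10⁻⁴ × 0.74 × 61 = 0.0148962 m
Layer 2: 2.4×10⁻⁴ × 890 × 0.86 = 0.183696 m
Layer 3: 1.8×10⁻⁴ × 0.75 × 1700 = 0.22950 m
Δh = 0.0148962 + 0.183696 + 0.22950 = 0.4280922 m ≈ 428 mm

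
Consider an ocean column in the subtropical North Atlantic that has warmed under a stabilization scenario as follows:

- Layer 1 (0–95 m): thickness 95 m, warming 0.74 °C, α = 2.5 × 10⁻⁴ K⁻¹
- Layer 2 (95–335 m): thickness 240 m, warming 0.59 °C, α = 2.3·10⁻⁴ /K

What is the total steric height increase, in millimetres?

50.1 mm

Layer 1: 0.74 × 95 × 2.5×10⁻⁴ = 0.017575 m
Layer 2: 240 × 2.3×10⁻⁴ × 0.59 = 0.032568 m
Δh = 0.017575 + 0.032568 = 0.050143 m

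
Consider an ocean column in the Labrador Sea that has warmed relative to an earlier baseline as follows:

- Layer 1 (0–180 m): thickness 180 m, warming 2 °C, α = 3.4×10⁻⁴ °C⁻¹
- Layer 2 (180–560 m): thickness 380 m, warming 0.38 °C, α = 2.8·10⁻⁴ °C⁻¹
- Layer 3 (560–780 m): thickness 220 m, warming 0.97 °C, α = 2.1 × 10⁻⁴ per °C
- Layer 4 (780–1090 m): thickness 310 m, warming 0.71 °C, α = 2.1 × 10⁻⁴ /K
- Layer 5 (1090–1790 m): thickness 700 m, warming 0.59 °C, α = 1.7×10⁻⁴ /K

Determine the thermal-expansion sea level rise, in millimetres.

0–180 m: 3.4×10⁻⁴ × 180 × 2 = 0.12240 m
0.38 × 2.8×10⁻⁴ × 380 = 0.040432 m
560–780 m: 2.1×10⁻⁴ × 0.97 × 220 = 0.044814 m
Layer 4: 310 × 0.71 × 2.1×10⁻⁴ = 0.046221 m
1.7×10⁻⁴ × 0.59 × 700 = 0.07021 m
Δh = 0.12240 + 0.040432 + 0.044814 + 0.046221 + 0.07021 = 0.324077 m

Δh = 320 mm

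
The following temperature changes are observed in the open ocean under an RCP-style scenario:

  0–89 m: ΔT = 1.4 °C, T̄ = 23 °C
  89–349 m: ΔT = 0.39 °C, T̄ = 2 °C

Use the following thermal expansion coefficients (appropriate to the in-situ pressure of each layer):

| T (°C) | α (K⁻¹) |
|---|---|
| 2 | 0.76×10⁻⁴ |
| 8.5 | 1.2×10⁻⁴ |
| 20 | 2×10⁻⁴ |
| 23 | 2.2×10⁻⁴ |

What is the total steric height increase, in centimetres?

3.51 cm of thermosteric rise

Layer 1 at 23 °C → α = 2.2×10⁻⁴ K⁻¹
Layer 2 at 2 °C → α = 0.76×10⁻⁴ K⁻¹
2.2×10⁻⁴ × 89 × 1.4 = 0.027412 m
Layer 2: 260 × 0.76×10⁻⁴ × 0.39 = 0.0077064 m
Δh = 0.027412 + 0.0077064 = 0.0351184 m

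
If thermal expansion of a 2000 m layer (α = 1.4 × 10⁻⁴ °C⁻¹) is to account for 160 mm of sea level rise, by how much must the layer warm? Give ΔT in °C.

0.571 °C

ΔT = Δh/(αH) = 0.16 / (1.4×10⁻⁴ × 2000) ≈ 0.5714 °C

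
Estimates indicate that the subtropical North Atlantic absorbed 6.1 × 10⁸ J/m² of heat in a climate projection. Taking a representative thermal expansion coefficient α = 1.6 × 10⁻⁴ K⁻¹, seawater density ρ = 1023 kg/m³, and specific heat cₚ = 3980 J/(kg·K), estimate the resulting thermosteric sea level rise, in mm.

Δh ≈ 24.0 mm

Δh = αQ/(ρcₚ) = 1.6×10⁻⁴ × 6.1×10⁸ / (1023 × 3980) ≈ 0.023971 m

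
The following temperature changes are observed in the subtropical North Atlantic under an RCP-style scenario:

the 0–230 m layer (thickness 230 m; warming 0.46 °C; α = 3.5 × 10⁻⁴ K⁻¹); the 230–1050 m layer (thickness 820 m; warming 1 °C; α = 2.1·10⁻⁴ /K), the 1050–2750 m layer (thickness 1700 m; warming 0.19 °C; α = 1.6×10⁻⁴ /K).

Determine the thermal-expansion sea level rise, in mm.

230 × 0.46 × 3.5×10⁻⁴ = 0.03703 m
230–1050 m: 2.1×10⁻⁴ × 1 × 820 = 0.17220 m
0.19 × 1.6×10⁻⁴ × 1700 = 0.05168 m
Δh = 0.03703 + 0.17220 + 0.05168 = 0.26091 m

261 mm of thermosteric rise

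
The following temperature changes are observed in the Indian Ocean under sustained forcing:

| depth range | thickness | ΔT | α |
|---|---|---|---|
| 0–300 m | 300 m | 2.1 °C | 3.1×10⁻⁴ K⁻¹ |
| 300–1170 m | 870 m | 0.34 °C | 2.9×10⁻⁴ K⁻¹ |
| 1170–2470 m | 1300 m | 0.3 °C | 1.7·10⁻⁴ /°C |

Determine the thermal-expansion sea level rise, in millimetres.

Δh = 347 mm

Layer 1: 2.1 × 3.1×10⁻⁴ × 300 = 0.19530 m
870 × 2.9×10⁻⁴ × 0.34 = 0.085782 m
0.3 × 1300 × 1.7×10⁻⁴ = 0.06630 m
Δh = 0.19530 + 0.085782 + 0.06630 = 0.347382 m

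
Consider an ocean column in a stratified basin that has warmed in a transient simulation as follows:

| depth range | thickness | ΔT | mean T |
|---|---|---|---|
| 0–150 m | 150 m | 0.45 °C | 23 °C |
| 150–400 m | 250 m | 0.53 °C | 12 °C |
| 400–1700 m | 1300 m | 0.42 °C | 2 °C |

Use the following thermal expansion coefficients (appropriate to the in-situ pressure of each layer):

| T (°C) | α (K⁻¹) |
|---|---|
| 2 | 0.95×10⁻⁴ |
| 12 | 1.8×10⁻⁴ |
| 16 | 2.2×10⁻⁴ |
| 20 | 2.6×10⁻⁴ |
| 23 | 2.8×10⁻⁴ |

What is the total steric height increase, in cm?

about 9.5 cm

Layer 1 at 23 °C → α = 2.8×10⁻⁴ K⁻¹
Layer 2 at 12 °C → α = 1.8×10⁻⁴ K⁻¹
Layer 3 at 2 °C → α = 0.95×10⁻⁴ K⁻¹
150 × 2.8×10⁻⁴ × 0.45 = 0.01890 m
Layer 2: 0.53 × 250 × 1.8×10⁻⁴ = 0.02385 m
Layer 3: 0.42 × 1300 × 0.95×10⁻⁴ = 0.05187 m
Δh = 0.01890 + 0.02385 + 0.05187 = 0.09462 m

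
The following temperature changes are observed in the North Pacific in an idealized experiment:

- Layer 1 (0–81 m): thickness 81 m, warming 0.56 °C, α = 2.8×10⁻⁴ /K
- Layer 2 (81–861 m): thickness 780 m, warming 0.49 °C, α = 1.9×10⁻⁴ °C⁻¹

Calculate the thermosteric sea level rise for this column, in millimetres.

Δh = 85 mm

Layer 1: 81 × 2.8×10⁻⁴ × 0.56 = 0.0127008 m
780 × 0.49 × 1.9×10⁻⁴ = 0.072618 m
Δh = 0.0127008 + 0.072618 = 0.0853188 m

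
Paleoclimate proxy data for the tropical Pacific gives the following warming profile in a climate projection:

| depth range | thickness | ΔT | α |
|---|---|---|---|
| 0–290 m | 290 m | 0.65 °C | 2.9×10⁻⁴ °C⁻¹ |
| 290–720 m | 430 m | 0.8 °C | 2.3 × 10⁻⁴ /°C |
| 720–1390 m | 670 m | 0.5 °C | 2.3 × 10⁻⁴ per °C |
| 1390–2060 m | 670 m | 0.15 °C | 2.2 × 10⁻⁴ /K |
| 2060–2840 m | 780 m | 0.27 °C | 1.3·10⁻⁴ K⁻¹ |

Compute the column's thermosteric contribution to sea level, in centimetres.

Layer 1: 2.9×10⁻⁴ × 290 × 0.65 = 0.054665 m
2.3×10⁻⁴ × 0.8 × 430 = 0.07912 m
Layer 3: 670 × 2.3×10⁻⁴ × 0.5 = 0.07705 m
1390–2060 m: 0.15 × 670 × 2.2×10⁻⁴ = 0.02211 m
2060–2840 m: 1.3×10⁻⁴ × 780 × 0.27 = 0.027378 m
Δh = 0.054665 + 0.07912 + 0.07705 + 0.02211 + 0.027378 = 0.260323 m

26 cm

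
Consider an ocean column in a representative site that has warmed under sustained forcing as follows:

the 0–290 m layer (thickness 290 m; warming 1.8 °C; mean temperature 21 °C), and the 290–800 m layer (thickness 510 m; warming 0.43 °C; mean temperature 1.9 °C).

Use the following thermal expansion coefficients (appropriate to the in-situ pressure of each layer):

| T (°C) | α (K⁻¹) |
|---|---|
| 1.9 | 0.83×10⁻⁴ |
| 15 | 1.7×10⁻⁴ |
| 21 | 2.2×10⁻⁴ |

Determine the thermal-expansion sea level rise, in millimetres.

133 mm of thermosteric rise

Layer 1 at 21 °C → α = 2.2×10⁻⁴ K⁻¹
Layer 2 at 1.9 °C → α = 0.83×10⁻⁴ K⁻¹
0–290 m: 1.8 × 290 × 2.2×10⁻⁴ = 0.11484 m
290–800 m: 510 × 0.83×10⁻⁴ × 0.43 = 0.0182019 m
Δh = 0.11484 + 0.0182019 = 0.1330419 m ≈ 133 mm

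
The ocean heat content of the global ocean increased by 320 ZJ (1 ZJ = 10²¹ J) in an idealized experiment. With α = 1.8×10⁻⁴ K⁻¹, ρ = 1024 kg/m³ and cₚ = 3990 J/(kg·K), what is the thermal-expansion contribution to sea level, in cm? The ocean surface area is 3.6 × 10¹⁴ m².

3.9 cm of thermosteric rise

Per unit area: Q = 320×10²¹ / (3.6×10¹⁴) ≈ 8.889×10⁸ J/m²
Δh = αQ/(ρcₚ) = 1.8×10⁻⁴ × 8.889×10⁸ / (1024 × 3990) ≈ 0.039161 m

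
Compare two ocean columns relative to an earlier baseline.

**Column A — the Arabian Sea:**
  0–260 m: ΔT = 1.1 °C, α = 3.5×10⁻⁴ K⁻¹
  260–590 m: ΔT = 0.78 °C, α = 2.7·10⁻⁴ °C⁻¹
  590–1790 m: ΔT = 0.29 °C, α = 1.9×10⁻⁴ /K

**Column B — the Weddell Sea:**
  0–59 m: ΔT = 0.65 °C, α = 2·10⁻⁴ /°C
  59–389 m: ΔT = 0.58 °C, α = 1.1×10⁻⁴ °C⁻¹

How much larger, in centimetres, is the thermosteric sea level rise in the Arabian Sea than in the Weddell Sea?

20.7 cm larger

A 0–260 m: 260 × 3.5×10⁻⁴ × 1.1 = 0.10010 m
A 0.78 × 2.7×10⁻⁴ × 330 = 0.069498 m
A 1200 × 0.29 × 1.9×10⁻⁴ = 0.06612 m
A total: 0.235718 m
B 0.65 × 2×10⁻⁴ × 59 = 0.00767 m
B 330 × 0.58 × 1.1×10⁻⁴ = 0.021054 m
B total: 0.028724 m
Difference: 0.235718 − 0.028724 = 0.206994 m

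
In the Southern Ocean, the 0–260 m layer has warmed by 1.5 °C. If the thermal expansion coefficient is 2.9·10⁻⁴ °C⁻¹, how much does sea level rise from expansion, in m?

Δh = αΔT·H = 2.9×10⁻⁴ × 1.5 × 260 = 0.11310 m

Δh = 0.113 m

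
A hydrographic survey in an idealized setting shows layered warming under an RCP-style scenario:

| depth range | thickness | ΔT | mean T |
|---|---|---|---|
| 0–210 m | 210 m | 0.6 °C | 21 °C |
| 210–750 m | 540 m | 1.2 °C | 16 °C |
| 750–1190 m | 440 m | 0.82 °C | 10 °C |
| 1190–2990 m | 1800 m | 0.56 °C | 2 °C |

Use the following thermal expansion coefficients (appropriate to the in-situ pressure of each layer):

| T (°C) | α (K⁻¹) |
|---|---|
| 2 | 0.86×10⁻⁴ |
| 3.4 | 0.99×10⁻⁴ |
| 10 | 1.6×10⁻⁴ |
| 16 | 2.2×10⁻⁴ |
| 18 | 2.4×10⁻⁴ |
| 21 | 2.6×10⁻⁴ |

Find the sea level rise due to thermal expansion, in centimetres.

Δh = 32.0 cm

Layer 1 at 21 °C → α = 2.6×10⁻⁴ K⁻¹
Layer 2 at 16 °C → α = 2.2×10⁻⁴ K⁻¹
Layer 3 at 10 °C → α = 1.6×10⁻⁴ K⁻¹
Layer 4 at 2 °C → α = 0.86×10⁻⁴ K⁻¹
0–210 m: 210 × 0.6 × 2.6×10⁻⁴ = 0.03276 m
Layer 2: 1.2 × 2.2×10⁻⁴ × 540 = 0.14256 m
1.6×10⁻⁴ × 440 × 0.82 = 0.057728 m
Layer 4: 0.56 × 0.86×10⁻⁴ × 1800 = 0.086688 m
Δh = 0.03276 + 0.14256 + 0.057728 + 0.086688 = 0.319736 m ≈ 32.0 cm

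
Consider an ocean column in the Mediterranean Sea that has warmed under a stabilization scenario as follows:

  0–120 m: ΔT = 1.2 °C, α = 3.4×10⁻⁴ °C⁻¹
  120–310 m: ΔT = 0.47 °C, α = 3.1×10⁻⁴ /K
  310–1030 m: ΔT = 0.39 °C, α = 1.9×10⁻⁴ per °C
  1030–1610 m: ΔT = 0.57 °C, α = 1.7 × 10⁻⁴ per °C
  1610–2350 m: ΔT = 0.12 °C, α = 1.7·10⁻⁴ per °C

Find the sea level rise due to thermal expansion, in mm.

about 201 mm

1.2 × 120 × 3.4×10⁻⁴ = 0.04896 m
120–310 m: 3.1×10⁻⁴ × 190 × 0.47 = 0.027683 m
Layer 3: 720 × 0.39 × 1.9×10⁻⁴ = 0.053352 m
Layer 4: 1.7×10⁻⁴ × 0.57 × 580 = 0.056202 m
740 × 0.12 × 1.7×10⁻⁴ = 0.015096 m
Δh = 0.04896 + 0.027683 + 0.053352 + 0.056202 + 0.015096 = 0.201293 m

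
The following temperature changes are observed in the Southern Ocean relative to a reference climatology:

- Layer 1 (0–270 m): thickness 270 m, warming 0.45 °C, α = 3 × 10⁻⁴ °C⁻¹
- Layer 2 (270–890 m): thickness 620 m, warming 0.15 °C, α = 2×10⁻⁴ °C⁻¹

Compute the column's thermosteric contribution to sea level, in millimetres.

55 mm of thermosteric rise

270 × 3×10⁻⁴ × 0.45 = 0.03645 m
2×10⁻⁴ × 0.15 × 620 = 0.01860 m
Δh = 0.03645 + 0.01860 = 0.05505 m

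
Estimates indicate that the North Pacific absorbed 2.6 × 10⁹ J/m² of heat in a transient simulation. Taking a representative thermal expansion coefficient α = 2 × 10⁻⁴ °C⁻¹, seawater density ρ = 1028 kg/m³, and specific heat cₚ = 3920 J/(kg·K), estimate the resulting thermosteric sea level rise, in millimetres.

Δh = αQ/(ρcₚ) = 2×10⁻⁴ × 2.6×10⁹ / (1028 × 3920) ≈ 0.12904 m

Δh = 129 mm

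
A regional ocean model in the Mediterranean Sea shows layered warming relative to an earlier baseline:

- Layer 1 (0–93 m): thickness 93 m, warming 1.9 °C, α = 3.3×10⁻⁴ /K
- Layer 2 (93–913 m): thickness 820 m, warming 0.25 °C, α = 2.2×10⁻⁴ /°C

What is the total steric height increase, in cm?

Δh = 10.3 cm

1.9 × 3.3×10⁻⁴ × 93 = 0.058311 m
93–913 m: 2.2×10⁻⁴ × 820 × 0.25 = 0.04510 m
Δh = 0.058311 + 0.04510 = 0.103411 m ≈ 10.3 cm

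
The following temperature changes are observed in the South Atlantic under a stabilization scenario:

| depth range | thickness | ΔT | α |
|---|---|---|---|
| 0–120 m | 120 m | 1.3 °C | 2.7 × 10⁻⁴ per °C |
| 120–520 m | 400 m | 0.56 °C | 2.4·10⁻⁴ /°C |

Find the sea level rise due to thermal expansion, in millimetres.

95.9 mm of thermosteric rise

Layer 1: 120 × 1.3 × 2.7×10⁻⁴ = 0.04212 m
120–520 m: 2.4×10⁻⁴ × 0.56 × 400 = 0.05376 m
Δh = 0.04212 + 0.05376 = 0.09588 m ≈ 95.9 mm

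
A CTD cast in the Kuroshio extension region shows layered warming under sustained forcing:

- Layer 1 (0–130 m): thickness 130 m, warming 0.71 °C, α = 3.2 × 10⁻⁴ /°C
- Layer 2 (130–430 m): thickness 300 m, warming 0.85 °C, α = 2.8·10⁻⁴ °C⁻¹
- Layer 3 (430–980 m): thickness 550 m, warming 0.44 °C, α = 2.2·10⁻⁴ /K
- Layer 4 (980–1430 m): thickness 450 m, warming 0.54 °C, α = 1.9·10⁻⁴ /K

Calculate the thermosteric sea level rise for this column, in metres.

0.200 m of thermosteric rise

Layer 1: 3.2×10⁻⁴ × 0.71 × 130 = 0.029536 m
2.8×10⁻⁴ × 0.85 × 300 = 0.07140 m
Layer 3: 2.2×10⁻⁴ × 550 × 0.44 = 0.05324 m
Layer 4: 450 × 1.9×10⁻⁴ × 0.54 = 0.04617 m
Δh = 0.029536 + 0.07140 + 0.05324 + 0.04617 = 0.200346 m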